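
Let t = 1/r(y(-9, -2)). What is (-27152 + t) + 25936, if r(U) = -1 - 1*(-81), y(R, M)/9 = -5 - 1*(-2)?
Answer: -97279/80 ≈ -1216.0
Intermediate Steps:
y(R, M) = -27 (y(R, M) = 9*(-5 - 1*(-2)) = 9*(-5 + 2) = 9*(-3) = -27)
r(U) = 80 (r(U) = -1 + 81 = 80)
t = 1/80 ≈ 0.012500
(-27152 + t) + 25936 = (-27152 + 1/80) + 25936 = -2172159/80 + 25936 = -97279/80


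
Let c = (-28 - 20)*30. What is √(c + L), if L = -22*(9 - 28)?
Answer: I*√1022 ≈ 31.969*I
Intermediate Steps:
c = -1440 (c = -48*30 = -1440)
L = 418 (L = -22*(-19) = 418)
√(c + L) = √(-1440 + 418) = √(-1022) = I*√1022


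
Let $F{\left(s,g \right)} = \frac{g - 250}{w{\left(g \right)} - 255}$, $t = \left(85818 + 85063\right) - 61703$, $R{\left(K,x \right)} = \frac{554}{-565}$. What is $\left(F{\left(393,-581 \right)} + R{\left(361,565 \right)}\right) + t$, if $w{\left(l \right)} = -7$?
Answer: $\frac{16161943707}{148030} \approx 1.0918 \cdot 10^{5}$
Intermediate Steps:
$R{\left(K,x \right)} = - \frac{554}{565}$ ($R{\left(K,x \right)} = 554 \left(- \frac{1}{565}\right) = - \frac{554}{565}$)
$t = 109178$ ($t = 170881 - 61703 = 109178$)
$F{\left(s,g \right)} = \frac{125}{131} - \frac{g}{262}$ ($F{\left(s,g \right)} = \frac{g - 250}{-7 - 255} = \frac{-250 + g}{-262} = \left(-250 + g\right) \left(- \frac{1}{262}\right) = \frac{125}{131} - \frac{g}{262}$)
$\left(F{\left(393,-581 \right)} + R{\left(361,565 \right)}\right) + t = \left(\left(\frac{125}{131} - - \frac{581}{262}\right) - \frac{554}{565}\right) + 109178 = \left(\left(\frac{125}{131} + \frac{581}{262}\right) - \frac{554}{565}\right) + 109178 = \left(\frac{831}{262} - \frac{554}{565}\right) + 109178 = \frac{324367}{148030} + 109178 = \frac{16161943707}{148030}$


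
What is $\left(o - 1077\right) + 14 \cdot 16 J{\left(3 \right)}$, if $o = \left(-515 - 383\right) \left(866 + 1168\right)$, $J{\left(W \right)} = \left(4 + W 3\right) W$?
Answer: $-1818873$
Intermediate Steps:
$J{\left(W \right)} = W \left(4 + 3 W\right)$ ($J{\left(W \right)} = \left(4 + 3 W\right) W = W \left(4 + 3 W\right)$)
$o = -1826532$ ($o = \left(-898\right) 2034 = -1826532$)
$\left(o - 1077\right) + 14 \cdot 16 J{\left(3 \right)} = \left(-1826532 - 1077\right) + 14 \cdot 16 \cdot 3 \left(4 + 3 \cdot 3\right) = -1827609 + 224 \cdot 3 \left(4 + 9\right) = -1827609 + 224 \cdot 3 \cdot 13 = -1827609 + 224 \cdot 39 = -1827609 + 8736 = -1818873$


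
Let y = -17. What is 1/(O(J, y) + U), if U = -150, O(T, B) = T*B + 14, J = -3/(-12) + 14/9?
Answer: -36/6001 ≈ -0.0059990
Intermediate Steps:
J = 65/36 (J = -3*(-1/12) + 14*(⅑) = ¼ + 14/9 = 65/36 ≈ 1.8056)
O(T, B) = 14 + B*T (O(T, B) = B*T + 14 = 14 + B*T)
1/(O(J, y) + U) = 1/((14 - 17*65/36) - 150) = 1/((14 - 1105/36) - 150) = 1/(-601/36 - 150) = 1/(-6001/36) = -36/6001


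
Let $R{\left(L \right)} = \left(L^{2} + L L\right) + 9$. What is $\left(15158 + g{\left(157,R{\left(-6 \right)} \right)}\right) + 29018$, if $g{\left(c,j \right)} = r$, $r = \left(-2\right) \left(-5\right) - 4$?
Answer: $44182$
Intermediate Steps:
$r = 6$ ($r = 10 - 4 = 6$)
$R{\left(L \right)} = 9 + 2 L^{2}$ ($R{\left(L \right)} = \left(L^{2} + L^{2}\right) + 9 = 2 L^{2} + 9 = 9 + 2 L^{2}$)
$g{\left(c,j \right)} = 6$
$\left(15158 + g{\left(157,R{\left(-6 \right)} \right)}\right) + 29018 = \left(15158 + 6\right) + 29018 = 15164 + 29018 = 44182$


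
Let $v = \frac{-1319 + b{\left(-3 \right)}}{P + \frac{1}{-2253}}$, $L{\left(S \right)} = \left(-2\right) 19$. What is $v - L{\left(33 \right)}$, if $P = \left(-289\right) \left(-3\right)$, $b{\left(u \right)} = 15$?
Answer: $\frac{35644694}{976675} \approx 36.496$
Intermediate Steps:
$L{\left(S \right)} = -38$
$P = 867$
$v = - \frac{1468956}{976675}$ ($v = \frac{-1319 + 15}{867 + \frac{1}{-2253}} = - \frac{1304}{867 - \frac{1}{2253}} = - \frac{1304}{\frac{1953350}{2253}} = \left(-1304\right) \frac{2253}{1953350} = - \frac{1468956}{976675} \approx -1.504$)
$v - L{\left(33 \right)} = - \frac{1468956}{976675} - -38 = - \frac{1468956}{976675} + 38 = \frac{35644694}{976675}$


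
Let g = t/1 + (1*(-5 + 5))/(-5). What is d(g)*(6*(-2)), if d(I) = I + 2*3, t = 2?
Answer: -96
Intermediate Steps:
g = 2 (g = 2/1 + (1*(-5 + 5))/(-5) = 2*1 + (1*0)*(-⅕) = 2 + 0*(-⅕) = 2 + 0 = 2)
d(I) = 6 + I (d(I) = I + 6 = 6 + I)
d(g)*(6*(-2)) = (6 + 2)*(6*(-2)) = 8*(-12) = -96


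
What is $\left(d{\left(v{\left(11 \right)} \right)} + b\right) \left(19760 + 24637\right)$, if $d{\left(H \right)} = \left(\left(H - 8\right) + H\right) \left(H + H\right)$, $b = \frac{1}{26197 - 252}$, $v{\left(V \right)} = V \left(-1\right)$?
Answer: $\frac{760240953297}{25945} \approx 2.9302 \cdot 10^{7}$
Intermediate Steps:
$v{\left(V \right)} = - V$
$b = \frac{1}{25945} \approx 3.8543 \cdot 10^{-5}$
$d{\left(H \right)} = 2 H \left(-8 + 2 H\right)$ ($d{\left(H \right)} = \left(\left(H - 8\right) + H\right) 2 H = \left(\left(-8 + H\right) + H\right) 2 H = \left(-8 + 2 H\right) 2 H = 2 H \left(-8 + 2 H\right)$)
$\left(d{\left(v{\left(11 \right)} \right)} + b\right) \left(19760 + 24637\right) = \left(4 \left(\left(-1\right) 11\right) \left(-4 - 11\right) + \frac{1}{25945}\right) \left(19760 + 24637\right) = \left(4 \left(-11\right) \left(-4 - 11\right) + \frac{1}{25945}\right) 44397 = \left(4 \left(-11\right) \left(-15\right) + \frac{1}{25945}\right) 44397 = \left(660 + \frac{1}{25945}\right) 44397 = \frac{17123701}{25945} \cdot 44397 = \frac{760240953297}{25945}$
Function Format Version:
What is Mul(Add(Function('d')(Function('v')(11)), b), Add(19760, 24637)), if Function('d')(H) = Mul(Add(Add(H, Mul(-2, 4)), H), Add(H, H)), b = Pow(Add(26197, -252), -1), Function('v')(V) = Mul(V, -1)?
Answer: Rational(760240953297, 25945) ≈ 2.9302e+7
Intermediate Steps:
Function('v')(V) = Mul(-1, V)
b = Rational(1, 25945) (b = Pow(25945, -1) = Rational(1, 25945) ≈ 3.8543e-5)
Function('d')(H) = Mul(2, H, Add(-8, Mul(2, H))) (Function('d')(H) = Mul(Add(Add(H, -8), H), Mul(2, H)) = Mul(Add(Add(-8, H), H), Mul(2, H)) = Mul(Add(-8, Mul(2, H)), Mul(2, H)) = Mul(2, H, Add(-8, Mul(2, H))))
Mul(Add(Function('d')(Function('v')(11)), b), Add(19760, 24637)) = Mul(Add(Mul(4, Mul(-1, 11), Add(-4, Mul(-1, 11))), Rational(1, 25945)), Add(19760, 24637)) = Mul(Add(Mul(4, -11, Add(-4, -11)), Rational(1, 25945)), 44397) = Mul(Add(Mul(4, -11, -15), Rational(1, 25945)), 44397) = Mul(Add(660, Rational(1, 25945)), 44397) = Mul(Rational(17123701, 25945), 44397) = Rational(760240953297, 25945)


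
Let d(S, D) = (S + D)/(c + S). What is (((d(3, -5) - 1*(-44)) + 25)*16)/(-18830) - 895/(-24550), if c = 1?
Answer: -201079/9245530 ≈ -0.021749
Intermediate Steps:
d(S, D) = (D + S)/(1 + S) (d(S, D) = (S + D)/(1 + S) = (D + S)/(1 + S))
(((d(3, -5) - 1*(-44)) + 25)*16)/(-18830) - 895/(-24550) = ((((-5 + 3)/(1 + 3) - 1*(-44)) + 25)*16)/(-18830) - 895/(-24550) = (((-2/4 + 44) + 25)*16)*(-1/18830) - 895*(-1/24550) = ((((¼)*(-2) + 44) + 25)*16)*(-1/18830) + 179/4910 = (((-½ + 44) + 25)*16)*(-1/18830) + 179/4910 = ((87/2 + 25)*16)*(-1/18830) + 179/4910 = ((137/2)*16)*(-1/18830) + 179/4910 = 1096*(-1/18830) + 179/4910 = -548/9415 + 179/4910 = -201079/9245530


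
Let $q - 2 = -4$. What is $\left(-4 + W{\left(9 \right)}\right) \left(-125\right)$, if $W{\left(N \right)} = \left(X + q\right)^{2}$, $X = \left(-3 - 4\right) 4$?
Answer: $-112000$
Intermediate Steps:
$X = -28$ ($X = \left(-7\right) 4 = -28$)
$q = -2$ ($q = 2 - 4 = -2$)
$W{\left(N \right)} = 900$ ($W{\left(N \right)} = \left(-28 - 2\right)^{2} = \left(-30\right)^{2} = 900$)
$\left(-4 + W{\left(9 \right)}\right) \left(-125\right) = \left(-4 + 900\right) \left(-125\right) = 896 \left(-125\right) = -112000$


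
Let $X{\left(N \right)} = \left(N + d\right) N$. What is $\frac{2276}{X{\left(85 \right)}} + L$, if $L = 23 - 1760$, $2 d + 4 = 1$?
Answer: $- \frac{24652163}{14195} \approx -1736.7$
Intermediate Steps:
$d = - \frac{3}{2}$ ($d = -2 + \frac{1}{2} \cdot 1 = -2 + \frac{1}{2} = - \frac{3}{2} \approx -1.5$)
$L = -1737$ ($L = 23 - 1760 = -1737$)
$X{\left(N \right)} = N \left(- \frac{3}{2} + N\right)$ ($X{\left(N \right)} = \left(N - \frac{3}{2}\right) N = \left(- \frac{3}{2} + N\right) N = N \left(- \frac{3}{2} + N\right)$)
$\frac{2276}{X{\left(85 \right)}} + L = \frac{2276}{\frac{1}{2} \cdot 85 \left(-3 + 2 \cdot 85\right)} - 1737 = \frac{2276}{\frac{1}{2} \cdot 85 \left(-3 + 170\right)} - 1737 = \frac{2276}{\frac{1}{2} \cdot 85 \cdot 167} - 1737 = \frac{2276}{\frac{14195}{2}} - 1737 = 2276 \cdot \frac{2}{14195} - 1737 = \frac{4552}{14195} - 1737 = - \frac{24652163}{14195}$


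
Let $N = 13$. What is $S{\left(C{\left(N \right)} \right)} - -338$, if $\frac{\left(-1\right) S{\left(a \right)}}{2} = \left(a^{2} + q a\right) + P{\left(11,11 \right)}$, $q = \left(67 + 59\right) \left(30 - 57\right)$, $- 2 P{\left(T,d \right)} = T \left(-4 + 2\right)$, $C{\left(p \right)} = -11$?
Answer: $-74770$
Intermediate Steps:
$P{\left(T,d \right)} = T$ ($P{\left(T,d \right)} = - \frac{T \left(-4 + 2\right)}{2} = - \frac{T \left(-2\right)}{2} = - \frac{\left(-2\right) T}{2} = T$)
$q = -3402$ ($q = 126 \left(-27\right) = -3402$)
$S{\left(a \right)} = -22 - 2 a^{2} + 6804 a$ ($S{\left(a \right)} = - 2 \left(\left(a^{2} - 3402 a\right) + 11\right) = - 2 \left(11 + a^{2} - 3402 a\right) = -22 - 2 a^{2} + 6804 a$)
$S{\left(C{\left(N \right)} \right)} - -338 = \left(-22 - 2 \left(-11\right)^{2} + 6804 \left(-11\right)\right) - -338 = \left(-22 - 242 - 74844\right) + 338 = -75108 + 338 = -74770$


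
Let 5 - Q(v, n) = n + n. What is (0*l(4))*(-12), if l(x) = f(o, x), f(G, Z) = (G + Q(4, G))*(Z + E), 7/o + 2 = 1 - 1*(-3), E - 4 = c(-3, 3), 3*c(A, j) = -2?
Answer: 0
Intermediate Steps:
Q(v, n) = 5 - 2*n (Q(v, n) = 5 - (n + n) = 5 - 2*n)
c(A, j) = -2/3 (c(A, j) = (1/3)*(-2) = -2/3)
E = 10/3 (E = 4 - 2/3 = 10/3 ≈ 3.3333)
o = 7/2 (o = 7/(-2 + (1 - 1*(-3))) = 7/(-2 + (1 + 3)) = 7/(-2 + 4) = 7/2 ≈ 3.5000)
f(G, Z) = (5 - G)*(10/3 + Z) (f(G, Z) = (G + (5 - 2*G))*(Z + 10/3) = (5 - G)*(10/3 + Z))
l(x) = 5 + 3*x/2 (l(x) = 50/3 + 5*x - 10/3*7/2 - 1*7/2*x = 50/3 + 5*x - 35/3 - 7*x/2 = 5 + 3*x/2)
(0*l(4))*(-12) = (0*(5 + (3/2)*4))*(-12) = (0*(5 + 6))*(-12) = (0*11)*(-12) = 0*(-12) = 0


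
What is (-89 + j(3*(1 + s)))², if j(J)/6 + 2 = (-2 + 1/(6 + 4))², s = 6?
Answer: 15737089/2500 ≈ 6294.8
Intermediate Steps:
j(J) = 483/50 (j(J) = -12 + 6*(-2 + 1/(6 + 4))² = -12 + 6*(-2 + 1/10)² = -12 + 6*(-2 + ⅒)² = -12 + 6*(-19/10)² = -12 + 6*(361/100) = -12 + 1083/50 = 483/50)
(-89 + j(3*(1 + s)))² = (-89 + 483/50)² = (-3967/50)² = 15737089/2500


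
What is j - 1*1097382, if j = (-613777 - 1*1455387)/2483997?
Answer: -2725895665018/2483997 ≈ -1.0974e+6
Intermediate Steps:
j = -2069164/2483997 (j = (-613777 - 1455387)*(1/2483997) = -2069164*1/2483997 = -2069164/2483997 ≈ -0.83300)
j - 1*1097382 = -2069164/2483997 - 1*1097382 = -2069164/2483997 - 1097382 = -2725895665018/2483997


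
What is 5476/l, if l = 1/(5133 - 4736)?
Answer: 2173972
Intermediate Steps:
l = 1/397 ≈ 0.0025189
5476/l = 5476/(1/397) = 5476*397 = 2173972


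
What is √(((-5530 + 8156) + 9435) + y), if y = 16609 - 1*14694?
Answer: 2*√3494 ≈ 118.22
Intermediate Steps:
y = 1915 (y = 16609 - 14694 = 1915)
√(((-5530 + 8156) + 9435) + y) = √(((-5530 + 8156) + 9435) + 1915) = √((2626 + 9435) + 1915) = √(12061 + 1915) = √13976 = 2*√3494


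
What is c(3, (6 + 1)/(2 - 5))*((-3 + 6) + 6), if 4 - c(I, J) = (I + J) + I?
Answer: 3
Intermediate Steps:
c(I, J) = 4 - J - 2*I (c(I, J) = 4 - ((I + J) + I) = 4 - (J + 2*I) = 4 + (-J - 2*I) = 4 - J - 2*I)
c(3, (6 + 1)/(2 - 5))*((-3 + 6) + 6) = (4 - (6 + 1)/(2 - 5) - 2*3)*((-3 + 6) + 6) = (4 - 7/(-3) - 6)*(3 + 6) = (4 - 7*(-1)/3 - 6)*9 = (4 - 1*(-7/3) - 6)*9 = (4 + 7/3 - 6)*9 = (⅓)*9 = 3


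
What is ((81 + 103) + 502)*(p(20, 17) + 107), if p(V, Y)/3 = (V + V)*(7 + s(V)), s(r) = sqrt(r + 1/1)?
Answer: 649642 + 82320*sqrt(21) ≈ 1.0269e+6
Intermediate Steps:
s(r) = sqrt(1 + r) (s(r) = sqrt(r + 1) = sqrt(1 + r))
p(V, Y) = 6*V*(7 + sqrt(1 + V)) (p(V, Y) = 3*((V + V)*(7 + sqrt(1 + V))) = 3*((2*V)*(7 + sqrt(1 + V))) = 3*(2*V*(7 + sqrt(1 + V))) = 6*V*(7 + sqrt(1 + V)))
((81 + 103) + 502)*(p(20, 17) + 107) = ((81 + 103) + 502)*(6*20*(7 + sqrt(1 + 20)) + 107) = (184 + 502)*(6*20*(7 + sqrt(21)) + 107) = 686*((840 + 120*sqrt(21)) + 107) = 686*(947 + 120*sqrt(21)) = 649642 + 82320*sqrt(21)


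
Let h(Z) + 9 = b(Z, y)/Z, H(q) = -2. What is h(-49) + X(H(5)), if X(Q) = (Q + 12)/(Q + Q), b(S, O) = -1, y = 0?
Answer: -1125/98 ≈ -11.480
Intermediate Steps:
h(Z) = -9 - 1/Z
X(Q) = (12 + Q)/(2*Q) (X(Q) = (12 + Q)/((2*Q)) = (12 + Q)*(1/(2*Q)) = (12 + Q)/(2*Q))
h(-49) + X(H(5)) = (-9 - 1/(-49)) + (1/2)*(12 - 2)/(-2) = (-9 - 1*(-1/49)) + (1/2)*(-1/2)*10 = (-9 + 1/49) - 5/2 = -440/49 - 5/2 = -1125/98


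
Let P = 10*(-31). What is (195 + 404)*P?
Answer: -185690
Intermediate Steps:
P = -310
(195 + 404)*P = (195 + 404)*(-310) = 599*(-310) = -185690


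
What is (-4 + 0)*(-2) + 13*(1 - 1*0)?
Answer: 21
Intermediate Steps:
(-4 + 0)*(-2) + 13*(1 - 1*0) = -4*(-2) + 13*(1 + 0) = 8 + 13*1 = 8 + 13 = 21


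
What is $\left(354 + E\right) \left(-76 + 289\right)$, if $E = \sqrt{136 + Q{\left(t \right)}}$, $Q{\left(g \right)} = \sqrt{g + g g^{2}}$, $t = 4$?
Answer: $75402 + 213 \sqrt{136 + 2 \sqrt{17}} \approx 77960.0$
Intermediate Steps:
$Q{\left(g \right)} = \sqrt{g + g^{3}}$
$E = \sqrt{136 + 2 \sqrt{17}}$ ($E = \sqrt{136 + \sqrt{4 + 4^{3}}} = \sqrt{136 + \sqrt{4 + 64}} = \sqrt{136 + \sqrt{68}} = \sqrt{136 + 2 \sqrt{17}} \approx 12.01$)
$\left(354 + E\right) \left(-76 + 289\right) = \left(354 + \sqrt{136 + 2 \sqrt{17}}\right) \left(-76 + 289\right) = \left(354 + \sqrt{136 + 2 \sqrt{17}}\right) 213 = 75402 + 213 \sqrt{136 + 2 \sqrt{17}}$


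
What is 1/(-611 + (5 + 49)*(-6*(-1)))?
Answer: -1/287 ≈ -0.0034843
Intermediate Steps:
1/(-611 + (5 + 49)*(-6*(-1))) = 1/(-611 + 54*6) = 1/(-611 + 324) = 1/(-287) = -1/287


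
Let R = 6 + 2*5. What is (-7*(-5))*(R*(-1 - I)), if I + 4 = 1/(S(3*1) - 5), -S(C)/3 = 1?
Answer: 1750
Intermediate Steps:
S(C) = -3 (S(C) = -3*1 = -3)
R = 16 (R = 6 + 10 = 16)
I = -33/8 (I = -4 + 1/(-3 - 5) = -4 + 1/(-8) = -4 - ⅛ = -33/8 ≈ -4.1250)
(-7*(-5))*(R*(-1 - I)) = (-7*(-5))*(16*(-1 - 1*(-33/8))) = 35*(16*(-1 + 33/8)) = 35*(16*(25/8)) = 35*50 = 1750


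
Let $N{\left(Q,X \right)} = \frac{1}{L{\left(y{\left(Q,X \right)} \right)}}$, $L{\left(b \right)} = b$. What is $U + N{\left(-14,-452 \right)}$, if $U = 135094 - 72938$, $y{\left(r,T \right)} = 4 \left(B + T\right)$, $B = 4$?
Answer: $\frac{111383551}{1792} \approx 62156.0$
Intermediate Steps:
$y{\left(r,T \right)} = 16 + 4 T$ ($y{\left(r,T \right)} = 4 \left(4 + T\right) = 16 + 4 T$)
$U = 62156$
$N{\left(Q,X \right)} = \frac{1}{16 + 4 X}$
$U + N{\left(-14,-452 \right)} = 62156 + \frac{1}{4 \left(4 - 452\right)} = 62156 + \frac{1}{4 \left(-448\right)} = 62156 + \frac{1}{4} \left(- \frac{1}{448}\right) = 62156 - \frac{1}{1792} = \frac{111383551}{1792}$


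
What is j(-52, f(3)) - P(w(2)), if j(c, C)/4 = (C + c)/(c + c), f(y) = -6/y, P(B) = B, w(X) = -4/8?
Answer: 67/26 ≈ 2.5769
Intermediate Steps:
w(X) = -½ (w(X) = -4*⅛ = -½)
j(c, C) = 2*(C + c)/c (j(c, C) = 4*((C + c)/(c + c)) = 4*((C + c)/((2*c))) = 4*((C + c)*(1/(2*c))) = 4*((C + c)/(2*c)) = 2*(C + c)/c)
j(-52, f(3)) - P(w(2)) = (2 + 2*(-6/3)/(-52)) - 1*(-½) = (2 + 2*(-6*⅓)*(-1/52)) + ½ = (2 + 2*(-2)*(-1/52)) + ½ = (2 + 1/13) + ½ = 27/13 + ½ = 67/26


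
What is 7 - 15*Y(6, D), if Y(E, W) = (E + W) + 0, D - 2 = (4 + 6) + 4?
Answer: -323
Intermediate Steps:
D = 16 (D = 2 + ((4 + 6) + 4) = 2 + (10 + 4) = 2 + 14 = 16)
Y(E, W) = E + W
7 - 15*Y(6, D) = 7 - 15*(6 + 16) = 7 - 15*22 = 7 - 330 = -323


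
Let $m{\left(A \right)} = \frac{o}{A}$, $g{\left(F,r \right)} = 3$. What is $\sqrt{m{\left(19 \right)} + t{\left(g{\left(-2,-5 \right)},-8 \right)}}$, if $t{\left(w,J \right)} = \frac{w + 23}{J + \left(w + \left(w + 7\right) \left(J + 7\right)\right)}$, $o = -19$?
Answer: $\frac{i \sqrt{615}}{15} \approx 1.6533 i$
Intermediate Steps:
$m{\left(A \right)} = - \frac{19}{A}$
$t{\left(w,J \right)} = \frac{23 + w}{J + w + \left(7 + J\right) \left(7 + w\right)}$ ($t{\left(w,J \right)} = \frac{23 + w}{J + \left(w + \left(7 + w\right) \left(7 + J\right)\right)} = \frac{23 + w}{J + \left(w + \left(7 + J\right) \left(7 + w\right)\right)} = \frac{23 + w}{J + w + \left(7 + J\right) \left(7 + w\right)}$)
$\sqrt{m{\left(19 \right)} + t{\left(g{\left(-2,-5 \right)},-8 \right)}} = \sqrt{- \frac{19}{19} + \frac{23 + 3}{49 + 8 \left(-8\right) + 8 \cdot 3 - 24}} = \sqrt{\left(-19\right) \frac{1}{19} + \frac{1}{49 - 64 + 24 - 24} \cdot 26} = \sqrt{-1 + \frac{1}{-15} \cdot 26} = \sqrt{-1 - \frac{26}{15}} = \sqrt{- \frac{41}{15}} = \frac{i \sqrt{615}}{15}$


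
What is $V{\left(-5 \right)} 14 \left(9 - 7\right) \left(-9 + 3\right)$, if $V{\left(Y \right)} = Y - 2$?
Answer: $1176$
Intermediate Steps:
$V{\left(Y \right)} = -2 + Y$
$V{\left(-5 \right)} 14 \left(9 - 7\right) \left(-9 + 3\right) = \left(-2 - 5\right) 14 \left(9 - 7\right) \left(-9 + 3\right) = \left(-7\right) 14 \cdot 2 \left(-6\right) = \left(-98\right) \left(-12\right) = 1176$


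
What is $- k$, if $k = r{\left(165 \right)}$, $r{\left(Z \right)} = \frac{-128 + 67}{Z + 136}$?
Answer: $\frac{61}{301} \approx 0.20266$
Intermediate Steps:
$r{\left(Z \right)} = - \frac{61}{136 + Z}$
$k = - \frac{61}{301}$ ($k = - \frac{61}{136 + 165} = - \frac{61}{301} \approx -0.20266$)
$- k = \left(-1\right) \left(- \frac{61}{301}\right) = \frac{61}{301}$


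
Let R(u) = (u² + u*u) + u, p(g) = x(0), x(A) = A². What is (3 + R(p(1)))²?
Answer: 9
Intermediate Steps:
p(g) = 0 (p(g) = 0² = 0)
R(u) = u + 2*u² (R(u) = (u² + u²) + u = 2*u² + u = u + 2*u²)
(3 + R(p(1)))² = (3 + 0*(1 + 2*0))² = (3 + 0*(1 + 0))² = (3 + 0*1)² = (3 + 0)² = 3² = 9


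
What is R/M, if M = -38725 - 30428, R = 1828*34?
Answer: -62152/69153 ≈ -0.89876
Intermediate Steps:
R = 62152
M = -69153
R/M = 62152/(-69153) = 62152*(-1/69153) = -62152/69153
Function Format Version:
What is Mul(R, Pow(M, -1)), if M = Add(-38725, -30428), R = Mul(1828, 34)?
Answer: Rational(-62152, 69153) ≈ -0.89876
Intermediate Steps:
R = 62152
M = -69153
Mul(R, Pow(M, -1)) = Mul(62152, Pow(-69153, -1)) = Mul(62152, Rational(-1, 69153)) = Rational(-62152, 69153)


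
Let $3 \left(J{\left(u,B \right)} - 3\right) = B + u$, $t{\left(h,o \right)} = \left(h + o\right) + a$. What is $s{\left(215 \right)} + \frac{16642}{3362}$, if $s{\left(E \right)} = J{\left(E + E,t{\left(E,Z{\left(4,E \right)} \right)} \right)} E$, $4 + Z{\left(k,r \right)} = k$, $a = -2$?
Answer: $\frac{235667543}{5043} \approx 46732.0$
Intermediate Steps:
$Z{\left(k,r \right)} = -4 + k$
$t{\left(h,o \right)} = -2 + h + o$ ($t{\left(h,o \right)} = \left(h + o\right) - 2 = -2 + h + o$)
$J{\left(u,B \right)} = 3 + \frac{B}{3} + \frac{u}{3}$ ($J{\left(u,B \right)} = 3 + \frac{B + u}{3} = 3 + \left(\frac{B}{3} + \frac{u}{3}\right) = 3 + \frac{B}{3} + \frac{u}{3}$)
$s{\left(E \right)} = E \left(\frac{7}{3} + E\right)$ ($s{\left(E \right)} = \left(3 + \frac{-2 + E + \left(-4 + 4\right)}{3} + \frac{E + E}{3}\right) E = \left(3 + \frac{-2 + E + 0}{3} + \frac{2 E}{3}\right) E = \left(3 + \frac{-2 + E}{3} + \frac{2 E}{3}\right) E = \left(3 + \left(- \frac{2}{3} + \frac{E}{3}\right) + \frac{2 E}{3}\right) E = \left(\frac{7}{3} + E\right) E = E \left(\frac{7}{3} + E\right)$)
$s{\left(215 \right)} + \frac{16642}{3362} = \frac{1}{3} \cdot 215 \left(7 + 3 \cdot 215\right) + \frac{16642}{3362} = \frac{1}{3} \cdot 215 \left(7 + 645\right) + 16642 \cdot \frac{1}{3362} = \frac{1}{3} \cdot 215 \cdot 652 + \frac{8321}{1681} = \frac{140180}{3} + \frac{8321}{1681} = \frac{235667543}{5043}$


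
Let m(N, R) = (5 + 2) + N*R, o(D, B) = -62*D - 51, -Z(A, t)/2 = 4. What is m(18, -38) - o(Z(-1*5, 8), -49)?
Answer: -1122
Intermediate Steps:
Z(A, t) = -8 (Z(A, t) = -2*4 = -8)
o(D, B) = -51 - 62*D
m(N, R) = 7 + N*R
m(18, -38) - o(Z(-1*5, 8), -49) = (7 + 18*(-38)) - (-51 - 62*(-8)) = (7 - 684) - (-51 + 496) = -677 - 1*445 = -677 - 445 = -1122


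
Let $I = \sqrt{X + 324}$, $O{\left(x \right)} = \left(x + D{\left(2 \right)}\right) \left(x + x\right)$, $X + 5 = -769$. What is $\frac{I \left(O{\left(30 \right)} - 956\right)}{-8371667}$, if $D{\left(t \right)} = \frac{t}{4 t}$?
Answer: $- \frac{12885 i \sqrt{2}}{8371667} \approx - 0.0021766 i$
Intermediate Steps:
$D{\left(t \right)} = \frac{1}{4}$ ($D{\left(t \right)} = t \frac{1}{4 t} = \frac{1}{4}$)
$X = -774$ ($X = -5 - 769 = -774$)
$O{\left(x \right)} = 2 x \left(\frac{1}{4} + x\right)$ ($O{\left(x \right)} = \left(x + \frac{1}{4}\right) \left(x + x\right) = \left(\frac{1}{4} + x\right) 2 x = 2 x \left(\frac{1}{4} + x\right)$)
$I = 15 i \sqrt{2}$ ($I = \sqrt{-774 + 324} = \sqrt{-450} = 15 i \sqrt{2} \approx 21.213 i$)
$\frac{I \left(O{\left(30 \right)} - 956\right)}{-8371667} = \frac{15 i \sqrt{2} \left(\frac{1}{2} \cdot 30 \left(1 + 4 \cdot 30\right) - 956\right)}{-8371667} = 15 i \sqrt{2} \left(\frac{1}{2} \cdot 30 \left(1 + 120\right) - 956\right) \left(- \frac{1}{8371667}\right) = 15 i \sqrt{2} \left(\frac{1}{2} \cdot 30 \cdot 121 - 956\right) \left(- \frac{1}{8371667}\right) = 15 i \sqrt{2} \left(1815 - 956\right) \left(- \frac{1}{8371667}\right) = 15 i \sqrt{2} \cdot 859 \left(- \frac{1}{8371667}\right) = 12885 i \sqrt{2} \left(- \frac{1}{8371667}\right) = - \frac{12885 i \sqrt{2}}{8371667}$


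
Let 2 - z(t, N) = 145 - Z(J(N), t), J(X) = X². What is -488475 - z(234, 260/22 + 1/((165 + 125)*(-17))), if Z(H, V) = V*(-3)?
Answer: -487630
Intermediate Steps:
Z(H, V) = -3*V
z(t, N) = -143 - 3*t (z(t, N) = 2 - (145 - (-3)*t) = 2 - (145 + 3*t) = 2 + (-145 - 3*t) = -143 - 3*t)
-488475 - z(234, 260/22 + 1/((165 + 125)*(-17))) = -488475 - (-143 - 3*234) = -488475 - (-143 - 702) = -488475 - 1*(-845) = -488475 + 845 = -487630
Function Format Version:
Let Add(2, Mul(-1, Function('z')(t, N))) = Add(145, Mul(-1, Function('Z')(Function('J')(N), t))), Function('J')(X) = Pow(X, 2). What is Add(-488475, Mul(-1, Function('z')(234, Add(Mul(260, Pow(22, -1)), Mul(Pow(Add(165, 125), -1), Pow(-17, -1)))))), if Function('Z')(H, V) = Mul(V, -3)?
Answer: -487630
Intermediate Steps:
Function('Z')(H, V) = Mul(-3, V)
Function('z')(t, N) = Add(-143, Mul(-3, t)) (Function('z')(t, N) = Add(2, Mul(-1, Add(145, Mul(-1, Mul(-3, t))))) = Add(2, Mul(-1, Add(145, Mul(3, t)))) = Add(2, Add(-145, Mul(-3, t))) = Add(-143, Mul(-3, t)))
Add(-488475, Mul(-1, Function('z')(234, Add(Mul(260, Pow(22, -1)), Mul(Pow(Add(165, 125), -1), Pow(-17, -1)))))) = Add(-488475, Mul(-1, Add(-143, Mul(-3, 234)))) = Add(-488475, Mul(-1, Add(-143, -702))) = Add(-488475, Mul(-1, -845)) = Add(-488475, 845) = -487630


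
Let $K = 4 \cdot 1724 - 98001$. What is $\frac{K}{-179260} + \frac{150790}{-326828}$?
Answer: $\frac{137252477}{2929359364} \approx 0.046854$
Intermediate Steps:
$K = -91105$ ($K = 6896 - 98001 = -91105$)
$\frac{K}{-179260} + \frac{150790}{-326828} = - \frac{91105}{-179260} + \frac{150790}{-326828} = \left(-91105\right) \left(- \frac{1}{179260}\right) + 150790 \left(- \frac{1}{326828}\right) = \frac{18221}{35852} - \frac{75395}{163414} = \frac{137252477}{2929359364}$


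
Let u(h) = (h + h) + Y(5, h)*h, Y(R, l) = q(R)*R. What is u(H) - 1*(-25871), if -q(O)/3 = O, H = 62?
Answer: 21345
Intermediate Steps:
q(O) = -3*O
Y(R, l) = -3*R² (Y(R, l) = (-3*R)*R = -3*R²)
u(h) = -73*h (u(h) = (h + h) + (-3*5²)*h = 2*h + (-3*25)*h = 2*h - 75*h = -73*h)
u(H) - 1*(-25871) = -73*62 - 1*(-25871) = -4526 + 25871 = 21345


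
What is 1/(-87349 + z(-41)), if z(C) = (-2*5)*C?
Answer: -1/86939 ≈ -1.1502e-5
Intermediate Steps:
z(C) = -10*C
1/(-87349 + z(-41)) = 1/(-87349 - 10*(-41)) = 1/(-87349 + 410) = 1/(-86939) = -1/86939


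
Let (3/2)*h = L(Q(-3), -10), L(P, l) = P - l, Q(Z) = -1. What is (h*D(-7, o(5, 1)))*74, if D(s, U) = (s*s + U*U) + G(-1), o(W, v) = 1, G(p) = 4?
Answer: 23976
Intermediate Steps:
h = 6 (h = 2*(-1 - 1*(-10))/3 = 2*(-1 + 10)/3 = (⅔)*9 = 6)
D(s, U) = 4 + U² + s² (D(s, U) = (s*s + U*U) + 4 = (s² + U²) + 4 = (U² + s²) + 4 = 4 + U² + s²)
(h*D(-7, o(5, 1)))*74 = (6*(4 + 1² + (-7)²))*74 = (6*(4 + 1 + 49))*74 = (6*54)*74 = 324*74 = 23976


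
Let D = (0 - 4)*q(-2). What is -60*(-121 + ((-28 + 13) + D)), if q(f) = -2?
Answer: 7680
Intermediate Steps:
D = 8 (D = (0 - 4)*(-2) = -4*(-2) = 8)
-60*(-121 + ((-28 + 13) + D)) = -60*(-121 + ((-28 + 13) + 8)) = -60*(-121 + (-15 + 8)) = -60*(-121 - 7) = -60*(-128) = 7680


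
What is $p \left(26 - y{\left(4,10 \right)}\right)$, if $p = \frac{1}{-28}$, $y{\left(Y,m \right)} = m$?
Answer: $- \frac{4}{7} \approx -0.57143$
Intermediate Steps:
$p = - \frac{1}{28} \approx -0.035714$
$p \left(26 - y{\left(4,10 \right)}\right) = - \frac{26 - 10}{28} = \left(- \frac{1}{28}\right) 16 = - \frac{4}{7}$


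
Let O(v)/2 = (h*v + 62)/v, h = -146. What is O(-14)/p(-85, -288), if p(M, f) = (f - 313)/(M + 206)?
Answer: 254826/4207 ≈ 60.572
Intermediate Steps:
p(M, f) = (-313 + f)/(206 + M)
O(v) = 2*(62 - 146*v)/v (O(v) = 2*((-146*v + 62)/v) = 2*((62 - 146*v)/v) = 2*(62 - 146*v)/v)
O(-14)/p(-85, -288) = (-292 + 124/(-14))/(((-313 - 288)/(206 - 85))) = (-292 + 124*(-1/14))/((-601/121)) = (-292 - 62/7)/(((1/121)*(-601))) = -2106/(7*(-601/121)) = -2106/7*(-121/601) = 254826/4207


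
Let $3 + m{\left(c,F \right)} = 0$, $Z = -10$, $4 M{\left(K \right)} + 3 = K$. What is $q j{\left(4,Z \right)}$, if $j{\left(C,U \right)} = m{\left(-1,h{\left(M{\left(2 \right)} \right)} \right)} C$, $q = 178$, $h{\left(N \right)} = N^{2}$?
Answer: $-2136$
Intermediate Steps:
$M{\left(K \right)} = - \frac{3}{4} + \frac{K}{4}$
$m{\left(c,F \right)} = -3$ ($m{\left(c,F \right)} = -3 + 0 = -3$)
$j{\left(C,U \right)} = - 3 C$
$q j{\left(4,Z \right)} = 178 \left(\left(-3\right) 4\right) = 178 \left(-12\right) = -2136$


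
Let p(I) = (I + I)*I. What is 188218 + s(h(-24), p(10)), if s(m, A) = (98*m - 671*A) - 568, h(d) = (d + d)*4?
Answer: 34634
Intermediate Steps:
h(d) = 8*d (h(d) = (2*d)*4 = 8*d)
p(I) = 2*I² (p(I) = (2*I)*I = 2*I²)
s(m, A) = -568 - 671*A + 98*m (s(m, A) = (-671*A + 98*m) - 568 = -568 - 671*A + 98*m)
188218 + s(h(-24), p(10)) = 188218 + (-568 - 1342*10² + 98*(8*(-24))) = 188218 + (-568 - 1342*100 + 98*(-192)) = 188218 + (-568 - 671*200 - 18816) = 188218 + (-568 - 134200 - 18816) = 188218 - 153584 = 34634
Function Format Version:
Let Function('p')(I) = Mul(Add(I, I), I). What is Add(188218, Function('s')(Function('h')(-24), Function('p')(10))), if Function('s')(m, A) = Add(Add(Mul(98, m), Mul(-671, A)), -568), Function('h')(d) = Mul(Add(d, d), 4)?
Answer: 34634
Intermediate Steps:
Function('h')(d) = Mul(8, d) (Function('h')(d) = Mul(Mul(2, d), 4) = Mul(8, d))
Function('p')(I) = Mul(2, Pow(I, 2)) (Function('p')(I) = Mul(Mul(2, I), I) = Mul(2, Pow(I, 2)))
Function('s')(m, A) = Add(-568, Mul(-671, A), Mul(98, m)) (Function('s')(m, A) = Add(Add(Mul(-671, A), Mul(98, m)), -568) = Add(-568, Mul(-671, A), Mul(98, m)))
Add(188218, Function('s')(Function('h')(-24), Function('p')(10))) = Add(188218, Add(-568, Mul(-671, Mul(2, Pow(10, 2))), Mul(98, Mul(8, -24)))) = Add(188218, Add(-568, Mul(-671, Mul(2, 100)), Mul(98, -192))) = Add(188218, Add(-568, Mul(-671, 200), -18816)) = Add(188218, Add(-568, -134200, -18816)) = Add(188218, -153584) = 34634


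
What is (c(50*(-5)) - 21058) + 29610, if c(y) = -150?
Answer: 8402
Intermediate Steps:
(c(50*(-5)) - 21058) + 29610 = (-150 - 21058) + 29610 = -21208 + 29610 = 8402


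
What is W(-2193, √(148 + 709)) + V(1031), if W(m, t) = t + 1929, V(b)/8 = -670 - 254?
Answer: -5463 + √857 ≈ -5433.7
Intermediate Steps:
V(b) = -7392 (V(b) = 8*(-670 - 254) = 8*(-924) = -7392)
W(m, t) = 1929 + t
W(-2193, √(148 + 709)) + V(1031) = (1929 + √(148 + 709)) - 7392 = (1929 + √857) - 7392 = -5463 + √857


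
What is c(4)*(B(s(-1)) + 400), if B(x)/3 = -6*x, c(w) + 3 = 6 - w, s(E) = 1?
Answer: -382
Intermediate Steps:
c(w) = 3 - w (c(w) = -3 + (6 - w) = 3 - w)
B(x) = -18*x (B(x) = 3*(-6*x) = -18*x)
c(4)*(B(s(-1)) + 400) = (3 - 1*4)*(-18*1 + 400) = (3 - 4)*(-18 + 400) = -1*382 = -382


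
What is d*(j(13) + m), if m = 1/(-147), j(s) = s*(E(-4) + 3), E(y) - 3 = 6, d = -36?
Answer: -275172/49 ≈ -5615.8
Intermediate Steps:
E(y) = 9 (E(y) = 3 + 6 = 9)
j(s) = 12*s (j(s) = s*(9 + 3) = s*12 = 12*s)
m = -1/147 ≈ -0.0068027
d*(j(13) + m) = -36*(12*13 - 1/147) = -36*(156 - 1/147) = -36*22931/147 = -275172/49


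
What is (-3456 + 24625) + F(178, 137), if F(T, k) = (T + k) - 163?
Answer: 21321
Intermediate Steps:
F(T, k) = -163 + T + k
(-3456 + 24625) + F(178, 137) = (-3456 + 24625) + (-163 + 178 + 137) = 21169 + 152 = 21321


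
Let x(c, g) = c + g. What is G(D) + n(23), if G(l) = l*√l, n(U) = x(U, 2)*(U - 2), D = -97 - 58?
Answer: 525 - 155*I*√155 ≈ 525.0 - 1929.7*I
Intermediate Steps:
D = -155
n(U) = (-2 + U)*(2 + U) (n(U) = (U + 2)*(U - 2) = (2 + U)*(-2 + U) = (-2 + U)*(2 + U))
G(l) = l^(3/2)
G(D) + n(23) = (-155)^(3/2) + (-4 + 23²) = -155*I*√155 + (-4 + 529) = -155*I*√155 + 525 = 525 - 155*I*√155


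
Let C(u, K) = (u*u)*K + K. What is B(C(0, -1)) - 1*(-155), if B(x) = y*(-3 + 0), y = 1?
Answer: 152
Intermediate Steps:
C(u, K) = K + K*u**2 (C(u, K) = u**2*K + K = K*u**2 + K = K + K*u**2)
B(x) = -3 (B(x) = 1*(-3 + 0) = 1*(-3) = -3)
B(C(0, -1)) - 1*(-155) = -3 - 1*(-155) = -3 + 155 = 152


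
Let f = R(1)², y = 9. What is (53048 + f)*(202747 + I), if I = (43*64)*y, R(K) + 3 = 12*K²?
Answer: 12087644435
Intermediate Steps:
R(K) = -3 + 12*K²
I = 24768 (I = (43*64)*9 = 2752*9 = 24768)
f = 81 (f = (-3 + 12*1²)² = (-3 + 12*1)² = (-3 + 12)² = 9² = 81)
(53048 + f)*(202747 + I) = (53048 + 81)*(202747 + 24768) = 53129*227515 = 12087644435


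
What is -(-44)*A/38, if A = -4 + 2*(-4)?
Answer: -264/19 ≈ -13.895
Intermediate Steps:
A = -12 (A = -4 - 8 = -12)
-(-44)*A/38 = -(-44)*(-12/38) = -(-44)*(-12*1/38) = -(-44)*(-6)/19 = -1*264/19 = -264/19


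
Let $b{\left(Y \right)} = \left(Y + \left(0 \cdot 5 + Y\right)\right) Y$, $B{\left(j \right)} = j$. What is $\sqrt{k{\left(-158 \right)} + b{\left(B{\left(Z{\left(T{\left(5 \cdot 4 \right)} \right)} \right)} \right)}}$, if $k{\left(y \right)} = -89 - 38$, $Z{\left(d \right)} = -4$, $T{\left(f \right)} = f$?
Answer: $i \sqrt{95} \approx 9.7468 i$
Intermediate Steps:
$b{\left(Y \right)} = 2 Y^{2}$ ($b{\left(Y \right)} = \left(Y + \left(0 + Y\right)\right) Y = \left(Y + Y\right) Y = 2 Y Y = 2 Y^{2}$)
$k{\left(y \right)} = -127$
$\sqrt{k{\left(-158 \right)} + b{\left(B{\left(Z{\left(T{\left(5 \cdot 4 \right)} \right)} \right)} \right)}} = \sqrt{-127 + 2 \left(-4\right)^{2}} = \sqrt{-127 + 2 \cdot 16} = \sqrt{-127 + 32} = \sqrt{-95} = i \sqrt{95}$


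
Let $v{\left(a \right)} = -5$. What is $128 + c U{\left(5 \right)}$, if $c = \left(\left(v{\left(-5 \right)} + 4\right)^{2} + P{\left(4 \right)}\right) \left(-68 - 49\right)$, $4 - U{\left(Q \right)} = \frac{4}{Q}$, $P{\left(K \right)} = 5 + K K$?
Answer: $- \frac{40544}{5} \approx -8108.8$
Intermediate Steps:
$P{\left(K \right)} = 5 + K^{2}$
$U{\left(Q \right)} = 4 - \frac{4}{Q}$
$c = -2574$ ($c = \left(\left(-5 + 4\right)^{2} + \left(5 + 4^{2}\right)\right) \left(-68 - 49\right) = \left(\left(-1\right)^{2} + \left(5 + 16\right)\right) \left(-117\right) = \left(1 + 21\right) \left(-117\right) = 22 \left(-117\right) = -2574$)
$128 + c U{\left(5 \right)} = 128 - 2574 \left(4 - \frac{4}{5}\right) = 128 - \frac{41184}{5} = - \frac{40544}{5}$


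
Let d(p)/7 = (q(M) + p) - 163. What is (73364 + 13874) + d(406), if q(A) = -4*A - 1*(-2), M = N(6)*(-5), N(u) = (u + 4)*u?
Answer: 97353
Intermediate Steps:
N(u) = u*(4 + u) (N(u) = (4 + u)*u = u*(4 + u))
M = -300 (M = (6*(4 + 6))*(-5) = (6*10)*(-5) = 60*(-5) = -300)
q(A) = 2 - 4*A (q(A) = -4*A + 2 = 2 - 4*A)
d(p) = 7273 + 7*p (d(p) = 7*(((2 - 4*(-300)) + p) - 163) = 7*(((2 + 1200) + p) - 163) = 7*((1202 + p) - 163) = 7*(1039 + p) = 7273 + 7*p)
(73364 + 13874) + d(406) = (73364 + 13874) + (7273 + 7*406) = 87238 + (7273 + 2842) = 87238 + 10115 = 97353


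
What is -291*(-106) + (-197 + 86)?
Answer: 30735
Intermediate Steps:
-291*(-106) + (-197 + 86) = 30846 - 111 = 30735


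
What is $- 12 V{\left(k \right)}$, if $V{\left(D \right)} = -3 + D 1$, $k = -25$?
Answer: $336$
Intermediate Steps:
$V{\left(D \right)} = -3 + D$
$- 12 V{\left(k \right)} = - 12 \left(-3 - 25\right) = \left(-12\right) \left(-28\right) = 336$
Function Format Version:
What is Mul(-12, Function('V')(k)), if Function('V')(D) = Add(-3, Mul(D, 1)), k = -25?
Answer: 336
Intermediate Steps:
Function('V')(D) = Add(-3, D)
Mul(-12, Function('V')(k)) = Mul(-12, Add(-3, -25)) = Mul(-12, -28) = 336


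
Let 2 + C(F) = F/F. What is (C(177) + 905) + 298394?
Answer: 299298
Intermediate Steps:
C(F) = -1 (C(F) = -2 + F/F = -2 + 1 = -1)
(C(177) + 905) + 298394 = (-1 + 905) + 298394 = 904 + 298394 = 299298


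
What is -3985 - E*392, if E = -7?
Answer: -1241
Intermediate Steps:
-3985 - E*392 = -3985 - (-7)*392 = -3985 - 1*(-2744) = -3985 + 2744 = -1241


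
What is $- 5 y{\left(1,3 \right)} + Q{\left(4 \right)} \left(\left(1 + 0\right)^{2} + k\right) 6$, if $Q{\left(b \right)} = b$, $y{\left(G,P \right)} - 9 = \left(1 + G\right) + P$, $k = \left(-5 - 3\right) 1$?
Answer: $-238$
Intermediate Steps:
$k = -8$ ($k = \left(-8\right) 1 = -8$)
$y{\left(G,P \right)} = 10 + G + P$ ($y{\left(G,P \right)} = 9 + \left(\left(1 + G\right) + P\right) = 9 + \left(1 + G + P\right) = 10 + G + P$)
$- 5 y{\left(1,3 \right)} + Q{\left(4 \right)} \left(\left(1 + 0\right)^{2} + k\right) 6 = - 5 \left(10 + 1 + 3\right) + 4 \left(\left(1 + 0\right)^{2} - 8\right) 6 = \left(-5\right) 14 + 4 \left(1^{2} - 8\right) 6 = -70 + 4 \left(1 - 8\right) 6 = -70 + 4 \left(\left(-7\right) 6\right) = -70 + 4 \left(-42\right) = -70 - 168 = -238$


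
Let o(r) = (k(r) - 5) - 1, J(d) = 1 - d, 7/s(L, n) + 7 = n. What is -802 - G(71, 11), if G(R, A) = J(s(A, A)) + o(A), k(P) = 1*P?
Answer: -3225/4 ≈ -806.25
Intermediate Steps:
s(L, n) = 7/(-7 + n)
k(P) = P
o(r) = -6 + r (o(r) = (r - 5) - 1 = (-5 + r) - 1 = -6 + r)
G(R, A) = -5 + A - 7/(-7 + A) (G(R, A) = (1 - 7/(-7 + A)) + (-6 + A) = -5 + A - 7/(-7 + A))
-802 - G(71, 11) = -802 - (-7 + (-7 + 11)*(-5 + 11))/(-7 + 11) = -802 - (-7 + 4*6)/4 = -802 - (-7 + 24)/4 = -802 - 17/4 = -3225/4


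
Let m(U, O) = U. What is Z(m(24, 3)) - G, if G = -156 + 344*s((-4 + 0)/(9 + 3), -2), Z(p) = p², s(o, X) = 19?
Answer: -5804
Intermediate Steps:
G = 6380 (G = -156 + 344*19 = -156 + 6536 = 6380)
Z(m(24, 3)) - G = 24² - 1*6380 = 576 - 6380 = -5804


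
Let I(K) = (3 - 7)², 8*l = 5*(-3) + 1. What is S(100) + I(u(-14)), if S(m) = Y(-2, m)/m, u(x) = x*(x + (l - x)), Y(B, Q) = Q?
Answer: 17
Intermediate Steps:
l = -7/4 (l = (5*(-3) + 1)/8 = (-15 + 1)/8 = (⅛)*(-14) = -7/4 ≈ -1.7500)
u(x) = -7*x/4 (u(x) = x*(x + (-7/4 - x)) = x*(-7/4) = -7*x/4)
I(K) = 16 (I(K) = (-4)² = 16)
S(m) = 1 (S(m) = m/m = 1)
S(100) + I(u(-14)) = 1 + 16 = 17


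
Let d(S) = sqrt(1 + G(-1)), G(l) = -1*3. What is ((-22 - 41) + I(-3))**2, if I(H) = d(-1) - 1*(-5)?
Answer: (-58 + I*sqrt(2))**2 ≈ 3362.0 - 164.05*I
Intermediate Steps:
G(l) = -3
d(S) = I*sqrt(2) (d(S) = sqrt(1 - 3) = sqrt(-2) = I*sqrt(2))
I(H) = 5 + I*sqrt(2) (I(H) = I*sqrt(2) - 1*(-5) = I*sqrt(2) + 5 = 5 + I*sqrt(2))
((-22 - 41) + I(-3))**2 = ((-22 - 41) + (5 + I*sqrt(2)))**2 = (-63 + (5 + I*sqrt(2)))**2 = (-58 + I*sqrt(2))**2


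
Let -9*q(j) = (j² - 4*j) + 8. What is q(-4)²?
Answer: 1600/81 ≈ 19.753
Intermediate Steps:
q(j) = -8/9 - j²/9 + 4*j/9 (q(j) = -((j² - 4*j) + 8)/9 = -(8 + j² - 4*j)/9 = -8/9 - j²/9 + 4*j/9)
q(-4)² = (-8/9 - ⅑*(-4)² + (4/9)*(-4))² = (-8/9 - ⅑*16 - 16/9)² = (-8/9 - 16/9 - 16/9)² = (-40/9)² = 1600/81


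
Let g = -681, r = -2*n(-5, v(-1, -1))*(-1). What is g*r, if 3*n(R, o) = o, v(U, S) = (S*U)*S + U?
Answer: 908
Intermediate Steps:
v(U, S) = U + U*S² (v(U, S) = U*S² + U = U + U*S²)
n(R, o) = o/3
r = -4/3 (r = -2*(-(1 + (-1)²))/3*(-1) = -2*(-(1 + 1))/3*(-1) = -2*(-1*2)/3*(-1) = -2*(-2)/3*(-1) = -2*(-⅔)*(-1) = (4/3)*(-1) = -4/3 ≈ -1.3333)
g*r = -681*(-4/3) = 908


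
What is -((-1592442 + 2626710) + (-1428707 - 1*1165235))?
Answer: 1559674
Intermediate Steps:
-((-1592442 + 2626710) + (-1428707 - 1*1165235)) = -(1034268 + (-1428707 - 1165235)) = -(1034268 - 2593942) = -1*(-1559674) = 1559674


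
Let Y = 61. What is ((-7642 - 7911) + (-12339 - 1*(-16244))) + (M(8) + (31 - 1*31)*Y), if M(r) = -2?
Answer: -11650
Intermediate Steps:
((-7642 - 7911) + (-12339 - 1*(-16244))) + (M(8) + (31 - 1*31)*Y) = ((-7642 - 7911) + (-12339 - 1*(-16244))) + (-2 + (31 - 1*31)*61) = (-15553 + (-12339 + 16244)) + (-2 + (31 - 31)*61) = (-15553 + 3905) + (-2 + 0*61) = -11648 + (-2 + 0) = -11648 - 2 = -11650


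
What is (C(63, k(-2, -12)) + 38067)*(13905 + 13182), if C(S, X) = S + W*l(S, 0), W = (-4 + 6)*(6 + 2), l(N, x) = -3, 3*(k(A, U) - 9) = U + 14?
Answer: 1031527134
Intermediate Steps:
k(A, U) = 41/3 + U/3 (k(A, U) = 9 + (U + 14)/3 = 9 + (14 + U)/3 = 9 + (14/3 + U/3) = 41/3 + U/3)
W = 16 (W = 2*8 = 16)
C(S, X) = -48 + S (C(S, X) = S + 16*(-3) = S - 48 = -48 + S)
(C(63, k(-2, -12)) + 38067)*(13905 + 13182) = ((-48 + 63) + 38067)*(13905 + 13182) = (15 + 38067)*27087 = 38082*27087 = 1031527134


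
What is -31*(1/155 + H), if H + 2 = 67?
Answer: -10076/5 ≈ -2015.2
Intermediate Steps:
H = 65 (H = -2 + 67 = 65)
-31*(1/155 + H) = -31*(1/155 + 65) = -31*10076/155 = -10076/5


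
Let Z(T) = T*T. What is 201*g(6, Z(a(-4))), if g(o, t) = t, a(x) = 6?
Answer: 7236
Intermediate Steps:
Z(T) = T²
201*g(6, Z(a(-4))) = 201*6² = 201*36 = 7236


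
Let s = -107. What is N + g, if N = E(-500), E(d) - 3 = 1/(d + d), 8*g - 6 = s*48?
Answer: -638251/1000 ≈ -638.25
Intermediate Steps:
g = -2565/4 (g = 3/4 + (-107*48)/8 = 3/4 + (1/8)*(-5136) = 3/4 - 642 = -2565/4 ≈ -641.25)
E(d) = 3 + 1/(2*d) (E(d) = 3 + 1/(d + d) = 3 + 1/(2*d))
N = 2999/1000 (N = 3 + (1/2)/(-500) = 3 + (1/2)*(-1/500) = 3 - 1/1000 = 2999/1000 ≈ 2.9990)
N + g = 2999/1000 - 2565/4 = -638251/1000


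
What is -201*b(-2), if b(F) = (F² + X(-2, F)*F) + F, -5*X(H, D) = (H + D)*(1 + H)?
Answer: -3618/5 ≈ -723.60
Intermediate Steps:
X(H, D) = -(1 + H)*(D + H)/5 (X(H, D) = -(H + D)*(1 + H)/5 = -(D + H)*(1 + H)/5 = -(1 + H)*(D + H)/5)
b(F) = F + F² + F*(-⅖ + F/5) (b(F) = (F² + (-F/5 - ⅕*(-2) - ⅕*(-2)² - ⅕*F*(-2))*F) + F = (F² + (-F/5 + ⅖ - ⅕*4 + 2*F/5)*F) + F = (F² + (-F/5 + ⅖ - ⅘ + 2*F/5)*F) + F = (F² + (-⅖ + F/5)*F) + F = (F² + F*(-⅖ + F/5)) + F = F + F² + F*(-⅖ + F/5))
-201*b(-2) = -603*(-2)*(1 + 2*(-2))/5 = -603*(-2)*(1 - 4)/5 = -603*(-2)*(-3)/5 = -201*18/5 = -3618/5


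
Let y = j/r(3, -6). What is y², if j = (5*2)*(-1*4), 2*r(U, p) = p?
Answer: 1600/9 ≈ 177.78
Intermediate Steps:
r(U, p) = p/2
j = -40 (j = 10*(-4) = -40)
y = 40/3 (y = -40/((½)*(-6)) = -40/(-3) = -40*(-⅓) = 40/3 ≈ 13.333)
y² = (40/3)² = 1600/9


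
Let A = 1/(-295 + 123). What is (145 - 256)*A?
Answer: 111/172 ≈ 0.64535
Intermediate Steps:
A = -1/172 (A = 1/(-172) = -1/172 ≈ -0.0058140)
(145 - 256)*A = (145 - 256)*(-1/172) = -111*(-1/172) = 111/172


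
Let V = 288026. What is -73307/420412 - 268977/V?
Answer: -67097740253/60544793356 ≈ -1.1082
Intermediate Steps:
-73307/420412 - 268977/V = -73307/420412 - 268977/288026 = -67097740253/60544793356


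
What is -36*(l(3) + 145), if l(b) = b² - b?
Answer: -5436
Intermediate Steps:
-36*(l(3) + 145) = -36*(3*(-1 + 3) + 145) = -36*(3*2 + 145) = -36*(6 + 145) = -36*151 = -5436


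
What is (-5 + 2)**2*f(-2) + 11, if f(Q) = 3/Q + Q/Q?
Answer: 13/2 ≈ 6.5000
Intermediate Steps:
f(Q) = 1 + 3/Q (f(Q) = 3/Q + 1 = 1 + 3/Q)
(-5 + 2)**2*f(-2) + 11 = (-5 + 2)**2*((3 - 2)/(-2)) + 11 = (-3)**2*(-1/2*1) + 11 = 9*(-1/2) + 11 = -9/2 + 11 = 13/2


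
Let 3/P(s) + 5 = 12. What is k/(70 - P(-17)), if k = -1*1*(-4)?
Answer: 28/487 ≈ 0.057495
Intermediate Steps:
P(s) = 3/7 (P(s) = 3/(-5 + 12) = 3/7)
k = 4 (k = -1*(-4) = 4)
k/(70 - P(-17)) = 4/(70 - 1*3/7) = 4/(70 - 3/7) = 4/(487/7) = 4*(7/487) = 28/487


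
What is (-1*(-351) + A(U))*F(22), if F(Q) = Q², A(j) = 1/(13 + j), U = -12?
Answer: 170368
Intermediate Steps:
(-1*(-351) + A(U))*F(22) = (-1*(-351) + 1/(13 - 12))*22² = (351 + 1/1)*484 = (351 + 1)*484 = 352*484 = 170368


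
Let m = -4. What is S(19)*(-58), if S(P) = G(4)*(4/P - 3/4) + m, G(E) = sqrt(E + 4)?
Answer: 232 + 1189*sqrt(2)/19 ≈ 320.50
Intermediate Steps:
G(E) = sqrt(4 + E)
S(P) = -4 + 2*sqrt(2)*(-3/4 + 4/P) (S(P) = sqrt(4 + 4)*(4/P - 3/4) - 4 = sqrt(8)*(4/P - 3*1/4) - 4 = (2*sqrt(2))*(4/P - 3/4) - 4 = (2*sqrt(2))*(-3/4 + 4/P) - 4 = 2*sqrt(2)*(-3/4 + 4/P) - 4 = -4 + 2*sqrt(2)*(-3/4 + 4/P))
S(19)*(-58) = (-4 - 3*sqrt(2)/2 + 8*sqrt(2)/19)*(-58) = (-4 - 41*sqrt(2)/38)*(-58) = 232 + 1189*sqrt(2)/19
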